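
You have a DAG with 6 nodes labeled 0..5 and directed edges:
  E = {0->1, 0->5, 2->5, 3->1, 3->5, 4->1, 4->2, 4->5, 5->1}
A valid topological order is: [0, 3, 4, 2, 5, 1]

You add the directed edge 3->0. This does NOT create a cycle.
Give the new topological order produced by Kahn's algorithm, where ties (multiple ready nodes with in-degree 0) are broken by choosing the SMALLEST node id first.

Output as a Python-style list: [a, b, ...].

Old toposort: [0, 3, 4, 2, 5, 1]
Added edge: 3->0
Position of 3 (1) > position of 0 (0). Must reorder: 3 must now come before 0.
Run Kahn's algorithm (break ties by smallest node id):
  initial in-degrees: [1, 4, 1, 0, 0, 4]
  ready (indeg=0): [3, 4]
  pop 3: indeg[0]->0; indeg[1]->3; indeg[5]->3 | ready=[0, 4] | order so far=[3]
  pop 0: indeg[1]->2; indeg[5]->2 | ready=[4] | order so far=[3, 0]
  pop 4: indeg[1]->1; indeg[2]->0; indeg[5]->1 | ready=[2] | order so far=[3, 0, 4]
  pop 2: indeg[5]->0 | ready=[5] | order so far=[3, 0, 4, 2]
  pop 5: indeg[1]->0 | ready=[1] | order so far=[3, 0, 4, 2, 5]
  pop 1: no out-edges | ready=[] | order so far=[3, 0, 4, 2, 5, 1]
  Result: [3, 0, 4, 2, 5, 1]

Answer: [3, 0, 4, 2, 5, 1]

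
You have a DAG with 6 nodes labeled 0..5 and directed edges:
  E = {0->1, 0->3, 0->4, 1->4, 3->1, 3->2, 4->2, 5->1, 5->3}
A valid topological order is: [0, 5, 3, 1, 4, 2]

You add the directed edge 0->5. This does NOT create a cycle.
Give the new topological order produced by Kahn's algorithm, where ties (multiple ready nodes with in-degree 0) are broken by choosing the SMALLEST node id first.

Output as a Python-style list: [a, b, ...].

Answer: [0, 5, 3, 1, 4, 2]

Derivation:
Old toposort: [0, 5, 3, 1, 4, 2]
Added edge: 0->5
Position of 0 (0) < position of 5 (1). Old order still valid.
Run Kahn's algorithm (break ties by smallest node id):
  initial in-degrees: [0, 3, 2, 2, 2, 1]
  ready (indeg=0): [0]
  pop 0: indeg[1]->2; indeg[3]->1; indeg[4]->1; indeg[5]->0 | ready=[5] | order so far=[0]
  pop 5: indeg[1]->1; indeg[3]->0 | ready=[3] | order so far=[0, 5]
  pop 3: indeg[1]->0; indeg[2]->1 | ready=[1] | order so far=[0, 5, 3]
  pop 1: indeg[4]->0 | ready=[4] | order so far=[0, 5, 3, 1]
  pop 4: indeg[2]->0 | ready=[2] | order so far=[0, 5, 3, 1, 4]
  pop 2: no out-edges | ready=[] | order so far=[0, 5, 3, 1, 4, 2]
  Result: [0, 5, 3, 1, 4, 2]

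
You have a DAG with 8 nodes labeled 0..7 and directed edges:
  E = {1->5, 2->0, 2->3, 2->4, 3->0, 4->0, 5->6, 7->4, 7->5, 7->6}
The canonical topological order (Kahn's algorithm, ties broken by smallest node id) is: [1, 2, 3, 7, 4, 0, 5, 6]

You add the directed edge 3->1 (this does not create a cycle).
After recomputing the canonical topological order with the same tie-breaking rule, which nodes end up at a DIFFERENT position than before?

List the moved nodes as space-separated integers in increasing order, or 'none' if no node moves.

Answer: 1 2 3

Derivation:
Old toposort: [1, 2, 3, 7, 4, 0, 5, 6]
Added edge 3->1
Recompute Kahn (smallest-id tiebreak):
  initial in-degrees: [3, 1, 0, 1, 2, 2, 2, 0]
  ready (indeg=0): [2, 7]
  pop 2: indeg[0]->2; indeg[3]->0; indeg[4]->1 | ready=[3, 7] | order so far=[2]
  pop 3: indeg[0]->1; indeg[1]->0 | ready=[1, 7] | order so far=[2, 3]
  pop 1: indeg[5]->1 | ready=[7] | order so far=[2, 3, 1]
  pop 7: indeg[4]->0; indeg[5]->0; indeg[6]->1 | ready=[4, 5] | order so far=[2, 3, 1, 7]
  pop 4: indeg[0]->0 | ready=[0, 5] | order so far=[2, 3, 1, 7, 4]
  pop 0: no out-edges | ready=[5] | order so far=[2, 3, 1, 7, 4, 0]
  pop 5: indeg[6]->0 | ready=[6] | order so far=[2, 3, 1, 7, 4, 0, 5]
  pop 6: no out-edges | ready=[] | order so far=[2, 3, 1, 7, 4, 0, 5, 6]
New canonical toposort: [2, 3, 1, 7, 4, 0, 5, 6]
Compare positions:
  Node 0: index 5 -> 5 (same)
  Node 1: index 0 -> 2 (moved)
  Node 2: index 1 -> 0 (moved)
  Node 3: index 2 -> 1 (moved)
  Node 4: index 4 -> 4 (same)
  Node 5: index 6 -> 6 (same)
  Node 6: index 7 -> 7 (same)
  Node 7: index 3 -> 3 (same)
Nodes that changed position: 1 2 3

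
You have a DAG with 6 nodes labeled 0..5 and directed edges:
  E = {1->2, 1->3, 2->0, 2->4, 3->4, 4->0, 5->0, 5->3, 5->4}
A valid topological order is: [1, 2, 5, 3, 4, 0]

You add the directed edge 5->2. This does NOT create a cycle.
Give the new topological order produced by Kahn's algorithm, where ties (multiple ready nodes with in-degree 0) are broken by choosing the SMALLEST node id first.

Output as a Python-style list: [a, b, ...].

Old toposort: [1, 2, 5, 3, 4, 0]
Added edge: 5->2
Position of 5 (2) > position of 2 (1). Must reorder: 5 must now come before 2.
Run Kahn's algorithm (break ties by smallest node id):
  initial in-degrees: [3, 0, 2, 2, 3, 0]
  ready (indeg=0): [1, 5]
  pop 1: indeg[2]->1; indeg[3]->1 | ready=[5] | order so far=[1]
  pop 5: indeg[0]->2; indeg[2]->0; indeg[3]->0; indeg[4]->2 | ready=[2, 3] | order so far=[1, 5]
  pop 2: indeg[0]->1; indeg[4]->1 | ready=[3] | order so far=[1, 5, 2]
  pop 3: indeg[4]->0 | ready=[4] | order so far=[1, 5, 2, 3]
  pop 4: indeg[0]->0 | ready=[0] | order so far=[1, 5, 2, 3, 4]
  pop 0: no out-edges | ready=[] | order so far=[1, 5, 2, 3, 4, 0]
  Result: [1, 5, 2, 3, 4, 0]

Answer: [1, 5, 2, 3, 4, 0]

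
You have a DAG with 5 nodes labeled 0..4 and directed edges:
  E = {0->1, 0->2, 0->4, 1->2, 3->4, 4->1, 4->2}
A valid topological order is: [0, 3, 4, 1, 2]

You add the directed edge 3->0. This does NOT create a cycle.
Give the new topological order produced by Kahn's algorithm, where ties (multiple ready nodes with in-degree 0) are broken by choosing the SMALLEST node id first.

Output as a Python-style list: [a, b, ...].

Old toposort: [0, 3, 4, 1, 2]
Added edge: 3->0
Position of 3 (1) > position of 0 (0). Must reorder: 3 must now come before 0.
Run Kahn's algorithm (break ties by smallest node id):
  initial in-degrees: [1, 2, 3, 0, 2]
  ready (indeg=0): [3]
  pop 3: indeg[0]->0; indeg[4]->1 | ready=[0] | order so far=[3]
  pop 0: indeg[1]->1; indeg[2]->2; indeg[4]->0 | ready=[4] | order so far=[3, 0]
  pop 4: indeg[1]->0; indeg[2]->1 | ready=[1] | order so far=[3, 0, 4]
  pop 1: indeg[2]->0 | ready=[2] | order so far=[3, 0, 4, 1]
  pop 2: no out-edges | ready=[] | order so far=[3, 0, 4, 1, 2]
  Result: [3, 0, 4, 1, 2]

Answer: [3, 0, 4, 1, 2]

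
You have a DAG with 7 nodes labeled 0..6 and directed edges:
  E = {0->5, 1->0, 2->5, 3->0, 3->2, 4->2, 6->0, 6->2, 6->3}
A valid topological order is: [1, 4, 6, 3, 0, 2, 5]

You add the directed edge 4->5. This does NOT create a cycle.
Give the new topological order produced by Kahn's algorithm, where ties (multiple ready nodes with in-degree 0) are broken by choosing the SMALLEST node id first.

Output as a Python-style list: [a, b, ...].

Old toposort: [1, 4, 6, 3, 0, 2, 5]
Added edge: 4->5
Position of 4 (1) < position of 5 (6). Old order still valid.
Run Kahn's algorithm (break ties by smallest node id):
  initial in-degrees: [3, 0, 3, 1, 0, 3, 0]
  ready (indeg=0): [1, 4, 6]
  pop 1: indeg[0]->2 | ready=[4, 6] | order so far=[1]
  pop 4: indeg[2]->2; indeg[5]->2 | ready=[6] | order so far=[1, 4]
  pop 6: indeg[0]->1; indeg[2]->1; indeg[3]->0 | ready=[3] | order so far=[1, 4, 6]
  pop 3: indeg[0]->0; indeg[2]->0 | ready=[0, 2] | order so far=[1, 4, 6, 3]
  pop 0: indeg[5]->1 | ready=[2] | order so far=[1, 4, 6, 3, 0]
  pop 2: indeg[5]->0 | ready=[5] | order so far=[1, 4, 6, 3, 0, 2]
  pop 5: no out-edges | ready=[] | order so far=[1, 4, 6, 3, 0, 2, 5]
  Result: [1, 4, 6, 3, 0, 2, 5]

Answer: [1, 4, 6, 3, 0, 2, 5]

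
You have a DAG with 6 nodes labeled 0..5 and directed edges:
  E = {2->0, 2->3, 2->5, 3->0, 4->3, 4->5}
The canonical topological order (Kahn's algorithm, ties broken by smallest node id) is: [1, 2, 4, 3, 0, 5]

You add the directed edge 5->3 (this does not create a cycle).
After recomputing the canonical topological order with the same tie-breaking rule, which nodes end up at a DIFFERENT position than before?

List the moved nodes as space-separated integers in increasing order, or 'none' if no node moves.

Answer: 0 3 5

Derivation:
Old toposort: [1, 2, 4, 3, 0, 5]
Added edge 5->3
Recompute Kahn (smallest-id tiebreak):
  initial in-degrees: [2, 0, 0, 3, 0, 2]
  ready (indeg=0): [1, 2, 4]
  pop 1: no out-edges | ready=[2, 4] | order so far=[1]
  pop 2: indeg[0]->1; indeg[3]->2; indeg[5]->1 | ready=[4] | order so far=[1, 2]
  pop 4: indeg[3]->1; indeg[5]->0 | ready=[5] | order so far=[1, 2, 4]
  pop 5: indeg[3]->0 | ready=[3] | order so far=[1, 2, 4, 5]
  pop 3: indeg[0]->0 | ready=[0] | order so far=[1, 2, 4, 5, 3]
  pop 0: no out-edges | ready=[] | order so far=[1, 2, 4, 5, 3, 0]
New canonical toposort: [1, 2, 4, 5, 3, 0]
Compare positions:
  Node 0: index 4 -> 5 (moved)
  Node 1: index 0 -> 0 (same)
  Node 2: index 1 -> 1 (same)
  Node 3: index 3 -> 4 (moved)
  Node 4: index 2 -> 2 (same)
  Node 5: index 5 -> 3 (moved)
Nodes that changed position: 0 3 5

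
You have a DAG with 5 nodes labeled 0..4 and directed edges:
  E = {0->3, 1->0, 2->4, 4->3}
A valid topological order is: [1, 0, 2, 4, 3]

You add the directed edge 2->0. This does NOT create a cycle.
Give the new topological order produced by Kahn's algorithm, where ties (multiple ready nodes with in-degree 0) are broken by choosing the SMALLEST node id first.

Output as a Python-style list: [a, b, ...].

Answer: [1, 2, 0, 4, 3]

Derivation:
Old toposort: [1, 0, 2, 4, 3]
Added edge: 2->0
Position of 2 (2) > position of 0 (1). Must reorder: 2 must now come before 0.
Run Kahn's algorithm (break ties by smallest node id):
  initial in-degrees: [2, 0, 0, 2, 1]
  ready (indeg=0): [1, 2]
  pop 1: indeg[0]->1 | ready=[2] | order so far=[1]
  pop 2: indeg[0]->0; indeg[4]->0 | ready=[0, 4] | order so far=[1, 2]
  pop 0: indeg[3]->1 | ready=[4] | order so far=[1, 2, 0]
  pop 4: indeg[3]->0 | ready=[3] | order so far=[1, 2, 0, 4]
  pop 3: no out-edges | ready=[] | order so far=[1, 2, 0, 4, 3]
  Result: [1, 2, 0, 4, 3]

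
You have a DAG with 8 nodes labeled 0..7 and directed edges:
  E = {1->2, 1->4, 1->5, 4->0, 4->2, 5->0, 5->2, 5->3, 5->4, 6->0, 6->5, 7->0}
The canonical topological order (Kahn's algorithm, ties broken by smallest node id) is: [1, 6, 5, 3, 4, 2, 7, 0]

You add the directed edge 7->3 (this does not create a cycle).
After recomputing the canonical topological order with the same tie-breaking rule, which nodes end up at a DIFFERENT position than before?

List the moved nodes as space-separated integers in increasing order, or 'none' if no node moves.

Answer: 0 2 3 4 7

Derivation:
Old toposort: [1, 6, 5, 3, 4, 2, 7, 0]
Added edge 7->3
Recompute Kahn (smallest-id tiebreak):
  initial in-degrees: [4, 0, 3, 2, 2, 2, 0, 0]
  ready (indeg=0): [1, 6, 7]
  pop 1: indeg[2]->2; indeg[4]->1; indeg[5]->1 | ready=[6, 7] | order so far=[1]
  pop 6: indeg[0]->3; indeg[5]->0 | ready=[5, 7] | order so far=[1, 6]
  pop 5: indeg[0]->2; indeg[2]->1; indeg[3]->1; indeg[4]->0 | ready=[4, 7] | order so far=[1, 6, 5]
  pop 4: indeg[0]->1; indeg[2]->0 | ready=[2, 7] | order so far=[1, 6, 5, 4]
  pop 2: no out-edges | ready=[7] | order so far=[1, 6, 5, 4, 2]
  pop 7: indeg[0]->0; indeg[3]->0 | ready=[0, 3] | order so far=[1, 6, 5, 4, 2, 7]
  pop 0: no out-edges | ready=[3] | order so far=[1, 6, 5, 4, 2, 7, 0]
  pop 3: no out-edges | ready=[] | order so far=[1, 6, 5, 4, 2, 7, 0, 3]
New canonical toposort: [1, 6, 5, 4, 2, 7, 0, 3]
Compare positions:
  Node 0: index 7 -> 6 (moved)
  Node 1: index 0 -> 0 (same)
  Node 2: index 5 -> 4 (moved)
  Node 3: index 3 -> 7 (moved)
  Node 4: index 4 -> 3 (moved)
  Node 5: index 2 -> 2 (same)
  Node 6: index 1 -> 1 (same)
  Node 7: index 6 -> 5 (moved)
Nodes that changed position: 0 2 3 4 7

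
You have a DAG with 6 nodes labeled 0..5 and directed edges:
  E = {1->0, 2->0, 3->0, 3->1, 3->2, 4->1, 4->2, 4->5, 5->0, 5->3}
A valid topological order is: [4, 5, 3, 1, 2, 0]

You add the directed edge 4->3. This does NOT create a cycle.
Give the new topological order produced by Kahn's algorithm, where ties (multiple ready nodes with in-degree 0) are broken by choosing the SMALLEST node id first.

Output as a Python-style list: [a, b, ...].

Answer: [4, 5, 3, 1, 2, 0]

Derivation:
Old toposort: [4, 5, 3, 1, 2, 0]
Added edge: 4->3
Position of 4 (0) < position of 3 (2). Old order still valid.
Run Kahn's algorithm (break ties by smallest node id):
  initial in-degrees: [4, 2, 2, 2, 0, 1]
  ready (indeg=0): [4]
  pop 4: indeg[1]->1; indeg[2]->1; indeg[3]->1; indeg[5]->0 | ready=[5] | order so far=[4]
  pop 5: indeg[0]->3; indeg[3]->0 | ready=[3] | order so far=[4, 5]
  pop 3: indeg[0]->2; indeg[1]->0; indeg[2]->0 | ready=[1, 2] | order so far=[4, 5, 3]
  pop 1: indeg[0]->1 | ready=[2] | order so far=[4, 5, 3, 1]
  pop 2: indeg[0]->0 | ready=[0] | order so far=[4, 5, 3, 1, 2]
  pop 0: no out-edges | ready=[] | order so far=[4, 5, 3, 1, 2, 0]
  Result: [4, 5, 3, 1, 2, 0]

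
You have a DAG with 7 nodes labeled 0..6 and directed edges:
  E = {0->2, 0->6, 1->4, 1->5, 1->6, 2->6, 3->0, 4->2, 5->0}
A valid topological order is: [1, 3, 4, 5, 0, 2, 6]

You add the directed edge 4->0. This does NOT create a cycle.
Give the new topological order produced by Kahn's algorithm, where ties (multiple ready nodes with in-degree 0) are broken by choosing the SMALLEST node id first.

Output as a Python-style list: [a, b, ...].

Old toposort: [1, 3, 4, 5, 0, 2, 6]
Added edge: 4->0
Position of 4 (2) < position of 0 (4). Old order still valid.
Run Kahn's algorithm (break ties by smallest node id):
  initial in-degrees: [3, 0, 2, 0, 1, 1, 3]
  ready (indeg=0): [1, 3]
  pop 1: indeg[4]->0; indeg[5]->0; indeg[6]->2 | ready=[3, 4, 5] | order so far=[1]
  pop 3: indeg[0]->2 | ready=[4, 5] | order so far=[1, 3]
  pop 4: indeg[0]->1; indeg[2]->1 | ready=[5] | order so far=[1, 3, 4]
  pop 5: indeg[0]->0 | ready=[0] | order so far=[1, 3, 4, 5]
  pop 0: indeg[2]->0; indeg[6]->1 | ready=[2] | order so far=[1, 3, 4, 5, 0]
  pop 2: indeg[6]->0 | ready=[6] | order so far=[1, 3, 4, 5, 0, 2]
  pop 6: no out-edges | ready=[] | order so far=[1, 3, 4, 5, 0, 2, 6]
  Result: [1, 3, 4, 5, 0, 2, 6]

Answer: [1, 3, 4, 5, 0, 2, 6]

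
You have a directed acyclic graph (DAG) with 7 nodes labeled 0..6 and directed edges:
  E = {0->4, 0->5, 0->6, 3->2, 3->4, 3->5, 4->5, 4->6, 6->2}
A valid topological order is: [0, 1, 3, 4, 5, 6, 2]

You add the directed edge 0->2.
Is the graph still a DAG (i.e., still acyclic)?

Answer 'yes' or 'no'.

Given toposort: [0, 1, 3, 4, 5, 6, 2]
Position of 0: index 0; position of 2: index 6
New edge 0->2: forward
Forward edge: respects the existing order. Still a DAG, same toposort still valid.
Still a DAG? yes

Answer: yes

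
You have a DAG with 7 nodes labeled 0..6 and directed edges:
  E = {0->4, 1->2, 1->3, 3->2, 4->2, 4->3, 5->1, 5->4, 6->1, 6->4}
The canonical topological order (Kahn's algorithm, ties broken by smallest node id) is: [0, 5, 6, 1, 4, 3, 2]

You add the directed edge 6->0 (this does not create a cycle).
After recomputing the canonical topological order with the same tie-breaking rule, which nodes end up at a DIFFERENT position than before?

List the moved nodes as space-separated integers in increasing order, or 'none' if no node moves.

Answer: 0 5 6

Derivation:
Old toposort: [0, 5, 6, 1, 4, 3, 2]
Added edge 6->0
Recompute Kahn (smallest-id tiebreak):
  initial in-degrees: [1, 2, 3, 2, 3, 0, 0]
  ready (indeg=0): [5, 6]
  pop 5: indeg[1]->1; indeg[4]->2 | ready=[6] | order so far=[5]
  pop 6: indeg[0]->0; indeg[1]->0; indeg[4]->1 | ready=[0, 1] | order so far=[5, 6]
  pop 0: indeg[4]->0 | ready=[1, 4] | order so far=[5, 6, 0]
  pop 1: indeg[2]->2; indeg[3]->1 | ready=[4] | order so far=[5, 6, 0, 1]
  pop 4: indeg[2]->1; indeg[3]->0 | ready=[3] | order so far=[5, 6, 0, 1, 4]
  pop 3: indeg[2]->0 | ready=[2] | order so far=[5, 6, 0, 1, 4, 3]
  pop 2: no out-edges | ready=[] | order so far=[5, 6, 0, 1, 4, 3, 2]
New canonical toposort: [5, 6, 0, 1, 4, 3, 2]
Compare positions:
  Node 0: index 0 -> 2 (moved)
  Node 1: index 3 -> 3 (same)
  Node 2: index 6 -> 6 (same)
  Node 3: index 5 -> 5 (same)
  Node 4: index 4 -> 4 (same)
  Node 5: index 1 -> 0 (moved)
  Node 6: index 2 -> 1 (moved)
Nodes that changed position: 0 5 6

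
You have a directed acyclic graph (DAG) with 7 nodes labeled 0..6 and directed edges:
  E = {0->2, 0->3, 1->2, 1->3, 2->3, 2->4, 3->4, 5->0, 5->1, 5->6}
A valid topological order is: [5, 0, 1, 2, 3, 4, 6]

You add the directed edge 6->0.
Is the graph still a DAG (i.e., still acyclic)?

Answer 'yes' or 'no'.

Given toposort: [5, 0, 1, 2, 3, 4, 6]
Position of 6: index 6; position of 0: index 1
New edge 6->0: backward (u after v in old order)
Backward edge: old toposort is now invalid. Check if this creates a cycle.
Does 0 already reach 6? Reachable from 0: [0, 2, 3, 4]. NO -> still a DAG (reorder needed).
Still a DAG? yes

Answer: yes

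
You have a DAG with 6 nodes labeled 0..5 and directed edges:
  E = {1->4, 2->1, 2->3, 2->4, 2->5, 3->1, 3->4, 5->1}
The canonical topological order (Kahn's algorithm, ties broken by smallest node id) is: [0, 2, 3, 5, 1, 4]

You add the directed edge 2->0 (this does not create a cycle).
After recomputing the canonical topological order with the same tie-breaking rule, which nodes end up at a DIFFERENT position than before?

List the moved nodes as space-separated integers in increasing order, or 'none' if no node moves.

Old toposort: [0, 2, 3, 5, 1, 4]
Added edge 2->0
Recompute Kahn (smallest-id tiebreak):
  initial in-degrees: [1, 3, 0, 1, 3, 1]
  ready (indeg=0): [2]
  pop 2: indeg[0]->0; indeg[1]->2; indeg[3]->0; indeg[4]->2; indeg[5]->0 | ready=[0, 3, 5] | order so far=[2]
  pop 0: no out-edges | ready=[3, 5] | order so far=[2, 0]
  pop 3: indeg[1]->1; indeg[4]->1 | ready=[5] | order so far=[2, 0, 3]
  pop 5: indeg[1]->0 | ready=[1] | order so far=[2, 0, 3, 5]
  pop 1: indeg[4]->0 | ready=[4] | order so far=[2, 0, 3, 5, 1]
  pop 4: no out-edges | ready=[] | order so far=[2, 0, 3, 5, 1, 4]
New canonical toposort: [2, 0, 3, 5, 1, 4]
Compare positions:
  Node 0: index 0 -> 1 (moved)
  Node 1: index 4 -> 4 (same)
  Node 2: index 1 -> 0 (moved)
  Node 3: index 2 -> 2 (same)
  Node 4: index 5 -> 5 (same)
  Node 5: index 3 -> 3 (same)
Nodes that changed position: 0 2

Answer: 0 2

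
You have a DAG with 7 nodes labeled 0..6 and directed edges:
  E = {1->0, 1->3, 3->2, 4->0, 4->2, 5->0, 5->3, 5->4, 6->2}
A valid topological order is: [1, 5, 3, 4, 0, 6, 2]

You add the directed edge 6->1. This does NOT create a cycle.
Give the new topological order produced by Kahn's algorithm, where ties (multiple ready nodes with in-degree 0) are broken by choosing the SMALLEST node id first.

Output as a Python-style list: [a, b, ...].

Answer: [5, 4, 6, 1, 0, 3, 2]

Derivation:
Old toposort: [1, 5, 3, 4, 0, 6, 2]
Added edge: 6->1
Position of 6 (5) > position of 1 (0). Must reorder: 6 must now come before 1.
Run Kahn's algorithm (break ties by smallest node id):
  initial in-degrees: [3, 1, 3, 2, 1, 0, 0]
  ready (indeg=0): [5, 6]
  pop 5: indeg[0]->2; indeg[3]->1; indeg[4]->0 | ready=[4, 6] | order so far=[5]
  pop 4: indeg[0]->1; indeg[2]->2 | ready=[6] | order so far=[5, 4]
  pop 6: indeg[1]->0; indeg[2]->1 | ready=[1] | order so far=[5, 4, 6]
  pop 1: indeg[0]->0; indeg[3]->0 | ready=[0, 3] | order so far=[5, 4, 6, 1]
  pop 0: no out-edges | ready=[3] | order so far=[5, 4, 6, 1, 0]
  pop 3: indeg[2]->0 | ready=[2] | order so far=[5, 4, 6, 1, 0, 3]
  pop 2: no out-edges | ready=[] | order so far=[5, 4, 6, 1, 0, 3, 2]
  Result: [5, 4, 6, 1, 0, 3, 2]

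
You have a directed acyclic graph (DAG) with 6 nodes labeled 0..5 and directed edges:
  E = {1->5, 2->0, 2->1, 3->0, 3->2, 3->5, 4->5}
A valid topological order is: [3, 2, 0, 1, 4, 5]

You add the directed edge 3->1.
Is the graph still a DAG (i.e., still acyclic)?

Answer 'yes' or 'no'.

Answer: yes

Derivation:
Given toposort: [3, 2, 0, 1, 4, 5]
Position of 3: index 0; position of 1: index 3
New edge 3->1: forward
Forward edge: respects the existing order. Still a DAG, same toposort still valid.
Still a DAG? yes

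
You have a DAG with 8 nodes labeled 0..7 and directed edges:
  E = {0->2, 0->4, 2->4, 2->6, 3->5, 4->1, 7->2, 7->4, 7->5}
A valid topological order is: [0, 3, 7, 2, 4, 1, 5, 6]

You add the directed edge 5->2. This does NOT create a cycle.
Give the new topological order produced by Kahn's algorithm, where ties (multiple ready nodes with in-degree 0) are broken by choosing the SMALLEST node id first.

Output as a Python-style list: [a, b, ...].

Answer: [0, 3, 7, 5, 2, 4, 1, 6]

Derivation:
Old toposort: [0, 3, 7, 2, 4, 1, 5, 6]
Added edge: 5->2
Position of 5 (6) > position of 2 (3). Must reorder: 5 must now come before 2.
Run Kahn's algorithm (break ties by smallest node id):
  initial in-degrees: [0, 1, 3, 0, 3, 2, 1, 0]
  ready (indeg=0): [0, 3, 7]
  pop 0: indeg[2]->2; indeg[4]->2 | ready=[3, 7] | order so far=[0]
  pop 3: indeg[5]->1 | ready=[7] | order so far=[0, 3]
  pop 7: indeg[2]->1; indeg[4]->1; indeg[5]->0 | ready=[5] | order so far=[0, 3, 7]
  pop 5: indeg[2]->0 | ready=[2] | order so far=[0, 3, 7, 5]
  pop 2: indeg[4]->0; indeg[6]->0 | ready=[4, 6] | order so far=[0, 3, 7, 5, 2]
  pop 4: indeg[1]->0 | ready=[1, 6] | order so far=[0, 3, 7, 5, 2, 4]
  pop 1: no out-edges | ready=[6] | order so far=[0, 3, 7, 5, 2, 4, 1]
  pop 6: no out-edges | ready=[] | order so far=[0, 3, 7, 5, 2, 4, 1, 6]
  Result: [0, 3, 7, 5, 2, 4, 1, 6]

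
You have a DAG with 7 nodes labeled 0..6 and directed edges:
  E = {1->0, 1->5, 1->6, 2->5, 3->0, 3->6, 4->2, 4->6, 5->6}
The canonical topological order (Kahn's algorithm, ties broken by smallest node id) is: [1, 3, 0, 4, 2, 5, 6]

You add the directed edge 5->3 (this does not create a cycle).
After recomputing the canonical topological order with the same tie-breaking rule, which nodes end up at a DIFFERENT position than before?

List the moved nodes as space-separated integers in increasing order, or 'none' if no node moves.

Answer: 0 2 3 4 5

Derivation:
Old toposort: [1, 3, 0, 4, 2, 5, 6]
Added edge 5->3
Recompute Kahn (smallest-id tiebreak):
  initial in-degrees: [2, 0, 1, 1, 0, 2, 4]
  ready (indeg=0): [1, 4]
  pop 1: indeg[0]->1; indeg[5]->1; indeg[6]->3 | ready=[4] | order so far=[1]
  pop 4: indeg[2]->0; indeg[6]->2 | ready=[2] | order so far=[1, 4]
  pop 2: indeg[5]->0 | ready=[5] | order so far=[1, 4, 2]
  pop 5: indeg[3]->0; indeg[6]->1 | ready=[3] | order so far=[1, 4, 2, 5]
  pop 3: indeg[0]->0; indeg[6]->0 | ready=[0, 6] | order so far=[1, 4, 2, 5, 3]
  pop 0: no out-edges | ready=[6] | order so far=[1, 4, 2, 5, 3, 0]
  pop 6: no out-edges | ready=[] | order so far=[1, 4, 2, 5, 3, 0, 6]
New canonical toposort: [1, 4, 2, 5, 3, 0, 6]
Compare positions:
  Node 0: index 2 -> 5 (moved)
  Node 1: index 0 -> 0 (same)
  Node 2: index 4 -> 2 (moved)
  Node 3: index 1 -> 4 (moved)
  Node 4: index 3 -> 1 (moved)
  Node 5: index 5 -> 3 (moved)
  Node 6: index 6 -> 6 (same)
Nodes that changed position: 0 2 3 4 5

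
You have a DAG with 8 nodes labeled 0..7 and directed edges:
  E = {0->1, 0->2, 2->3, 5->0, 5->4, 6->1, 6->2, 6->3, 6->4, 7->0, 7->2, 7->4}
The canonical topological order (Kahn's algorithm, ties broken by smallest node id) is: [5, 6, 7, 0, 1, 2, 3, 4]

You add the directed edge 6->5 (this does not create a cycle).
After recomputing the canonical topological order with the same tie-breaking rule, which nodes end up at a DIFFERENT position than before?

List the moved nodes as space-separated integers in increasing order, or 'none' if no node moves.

Answer: 5 6

Derivation:
Old toposort: [5, 6, 7, 0, 1, 2, 3, 4]
Added edge 6->5
Recompute Kahn (smallest-id tiebreak):
  initial in-degrees: [2, 2, 3, 2, 3, 1, 0, 0]
  ready (indeg=0): [6, 7]
  pop 6: indeg[1]->1; indeg[2]->2; indeg[3]->1; indeg[4]->2; indeg[5]->0 | ready=[5, 7] | order so far=[6]
  pop 5: indeg[0]->1; indeg[4]->1 | ready=[7] | order so far=[6, 5]
  pop 7: indeg[0]->0; indeg[2]->1; indeg[4]->0 | ready=[0, 4] | order so far=[6, 5, 7]
  pop 0: indeg[1]->0; indeg[2]->0 | ready=[1, 2, 4] | order so far=[6, 5, 7, 0]
  pop 1: no out-edges | ready=[2, 4] | order so far=[6, 5, 7, 0, 1]
  pop 2: indeg[3]->0 | ready=[3, 4] | order so far=[6, 5, 7, 0, 1, 2]
  pop 3: no out-edges | ready=[4] | order so far=[6, 5, 7, 0, 1, 2, 3]
  pop 4: no out-edges | ready=[] | order so far=[6, 5, 7, 0, 1, 2, 3, 4]
New canonical toposort: [6, 5, 7, 0, 1, 2, 3, 4]
Compare positions:
  Node 0: index 3 -> 3 (same)
  Node 1: index 4 -> 4 (same)
  Node 2: index 5 -> 5 (same)
  Node 3: index 6 -> 6 (same)
  Node 4: index 7 -> 7 (same)
  Node 5: index 0 -> 1 (moved)
  Node 6: index 1 -> 0 (moved)
  Node 7: index 2 -> 2 (same)
Nodes that changed position: 5 6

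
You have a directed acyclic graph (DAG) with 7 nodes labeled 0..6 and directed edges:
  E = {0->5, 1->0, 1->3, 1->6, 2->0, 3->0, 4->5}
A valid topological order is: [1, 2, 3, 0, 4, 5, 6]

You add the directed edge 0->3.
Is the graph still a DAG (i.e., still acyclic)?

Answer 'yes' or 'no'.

Given toposort: [1, 2, 3, 0, 4, 5, 6]
Position of 0: index 3; position of 3: index 2
New edge 0->3: backward (u after v in old order)
Backward edge: old toposort is now invalid. Check if this creates a cycle.
Does 3 already reach 0? Reachable from 3: [0, 3, 5]. YES -> cycle!
Still a DAG? no

Answer: no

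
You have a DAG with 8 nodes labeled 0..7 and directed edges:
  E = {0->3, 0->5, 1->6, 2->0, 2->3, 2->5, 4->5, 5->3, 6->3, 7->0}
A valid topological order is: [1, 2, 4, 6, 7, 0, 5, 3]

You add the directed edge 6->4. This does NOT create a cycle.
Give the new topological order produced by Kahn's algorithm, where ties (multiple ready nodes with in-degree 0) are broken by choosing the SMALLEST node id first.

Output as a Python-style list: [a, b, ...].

Old toposort: [1, 2, 4, 6, 7, 0, 5, 3]
Added edge: 6->4
Position of 6 (3) > position of 4 (2). Must reorder: 6 must now come before 4.
Run Kahn's algorithm (break ties by smallest node id):
  initial in-degrees: [2, 0, 0, 4, 1, 3, 1, 0]
  ready (indeg=0): [1, 2, 7]
  pop 1: indeg[6]->0 | ready=[2, 6, 7] | order so far=[1]
  pop 2: indeg[0]->1; indeg[3]->3; indeg[5]->2 | ready=[6, 7] | order so far=[1, 2]
  pop 6: indeg[3]->2; indeg[4]->0 | ready=[4, 7] | order so far=[1, 2, 6]
  pop 4: indeg[5]->1 | ready=[7] | order so far=[1, 2, 6, 4]
  pop 7: indeg[0]->0 | ready=[0] | order so far=[1, 2, 6, 4, 7]
  pop 0: indeg[3]->1; indeg[5]->0 | ready=[5] | order so far=[1, 2, 6, 4, 7, 0]
  pop 5: indeg[3]->0 | ready=[3] | order so far=[1, 2, 6, 4, 7, 0, 5]
  pop 3: no out-edges | ready=[] | order so far=[1, 2, 6, 4, 7, 0, 5, 3]
  Result: [1, 2, 6, 4, 7, 0, 5, 3]

Answer: [1, 2, 6, 4, 7, 0, 5, 3]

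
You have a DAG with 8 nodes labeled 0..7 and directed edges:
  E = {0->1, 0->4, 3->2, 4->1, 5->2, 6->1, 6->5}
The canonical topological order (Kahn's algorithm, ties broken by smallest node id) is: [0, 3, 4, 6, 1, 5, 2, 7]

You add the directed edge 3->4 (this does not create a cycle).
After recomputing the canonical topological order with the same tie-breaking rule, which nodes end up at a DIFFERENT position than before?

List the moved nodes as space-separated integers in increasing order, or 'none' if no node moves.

Answer: none

Derivation:
Old toposort: [0, 3, 4, 6, 1, 5, 2, 7]
Added edge 3->4
Recompute Kahn (smallest-id tiebreak):
  initial in-degrees: [0, 3, 2, 0, 2, 1, 0, 0]
  ready (indeg=0): [0, 3, 6, 7]
  pop 0: indeg[1]->2; indeg[4]->1 | ready=[3, 6, 7] | order so far=[0]
  pop 3: indeg[2]->1; indeg[4]->0 | ready=[4, 6, 7] | order so far=[0, 3]
  pop 4: indeg[1]->1 | ready=[6, 7] | order so far=[0, 3, 4]
  pop 6: indeg[1]->0; indeg[5]->0 | ready=[1, 5, 7] | order so far=[0, 3, 4, 6]
  pop 1: no out-edges | ready=[5, 7] | order so far=[0, 3, 4, 6, 1]
  pop 5: indeg[2]->0 | ready=[2, 7] | order so far=[0, 3, 4, 6, 1, 5]
  pop 2: no out-edges | ready=[7] | order so far=[0, 3, 4, 6, 1, 5, 2]
  pop 7: no out-edges | ready=[] | order so far=[0, 3, 4, 6, 1, 5, 2, 7]
New canonical toposort: [0, 3, 4, 6, 1, 5, 2, 7]
Compare positions:
  Node 0: index 0 -> 0 (same)
  Node 1: index 4 -> 4 (same)
  Node 2: index 6 -> 6 (same)
  Node 3: index 1 -> 1 (same)
  Node 4: index 2 -> 2 (same)
  Node 5: index 5 -> 5 (same)
  Node 6: index 3 -> 3 (same)
  Node 7: index 7 -> 7 (same)
Nodes that changed position: none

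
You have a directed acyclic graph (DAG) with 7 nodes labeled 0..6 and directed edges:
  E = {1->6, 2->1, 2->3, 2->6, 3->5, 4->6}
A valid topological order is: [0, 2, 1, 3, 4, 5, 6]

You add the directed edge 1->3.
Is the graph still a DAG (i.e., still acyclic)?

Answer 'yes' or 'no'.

Given toposort: [0, 2, 1, 3, 4, 5, 6]
Position of 1: index 2; position of 3: index 3
New edge 1->3: forward
Forward edge: respects the existing order. Still a DAG, same toposort still valid.
Still a DAG? yes

Answer: yes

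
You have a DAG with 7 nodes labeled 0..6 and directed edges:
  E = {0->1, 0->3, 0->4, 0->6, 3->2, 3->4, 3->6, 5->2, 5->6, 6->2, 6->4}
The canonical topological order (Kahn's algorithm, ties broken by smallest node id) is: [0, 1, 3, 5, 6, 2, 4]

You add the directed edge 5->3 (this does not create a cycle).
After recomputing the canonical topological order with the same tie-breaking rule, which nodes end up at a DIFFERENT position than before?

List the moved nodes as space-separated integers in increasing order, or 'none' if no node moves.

Answer: 3 5

Derivation:
Old toposort: [0, 1, 3, 5, 6, 2, 4]
Added edge 5->3
Recompute Kahn (smallest-id tiebreak):
  initial in-degrees: [0, 1, 3, 2, 3, 0, 3]
  ready (indeg=0): [0, 5]
  pop 0: indeg[1]->0; indeg[3]->1; indeg[4]->2; indeg[6]->2 | ready=[1, 5] | order so far=[0]
  pop 1: no out-edges | ready=[5] | order so far=[0, 1]
  pop 5: indeg[2]->2; indeg[3]->0; indeg[6]->1 | ready=[3] | order so far=[0, 1, 5]
  pop 3: indeg[2]->1; indeg[4]->1; indeg[6]->0 | ready=[6] | order so far=[0, 1, 5, 3]
  pop 6: indeg[2]->0; indeg[4]->0 | ready=[2, 4] | order so far=[0, 1, 5, 3, 6]
  pop 2: no out-edges | ready=[4] | order so far=[0, 1, 5, 3, 6, 2]
  pop 4: no out-edges | ready=[] | order so far=[0, 1, 5, 3, 6, 2, 4]
New canonical toposort: [0, 1, 5, 3, 6, 2, 4]
Compare positions:
  Node 0: index 0 -> 0 (same)
  Node 1: index 1 -> 1 (same)
  Node 2: index 5 -> 5 (same)
  Node 3: index 2 -> 3 (moved)
  Node 4: index 6 -> 6 (same)
  Node 5: index 3 -> 2 (moved)
  Node 6: index 4 -> 4 (same)
Nodes that changed position: 3 5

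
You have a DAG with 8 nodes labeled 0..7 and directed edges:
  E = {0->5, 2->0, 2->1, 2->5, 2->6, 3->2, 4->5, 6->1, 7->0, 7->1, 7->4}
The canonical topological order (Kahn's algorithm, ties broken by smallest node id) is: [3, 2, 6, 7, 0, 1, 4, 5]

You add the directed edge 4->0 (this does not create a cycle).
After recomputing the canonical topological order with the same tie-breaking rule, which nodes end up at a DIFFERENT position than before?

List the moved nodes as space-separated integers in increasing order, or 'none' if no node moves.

Old toposort: [3, 2, 6, 7, 0, 1, 4, 5]
Added edge 4->0
Recompute Kahn (smallest-id tiebreak):
  initial in-degrees: [3, 3, 1, 0, 1, 3, 1, 0]
  ready (indeg=0): [3, 7]
  pop 3: indeg[2]->0 | ready=[2, 7] | order so far=[3]
  pop 2: indeg[0]->2; indeg[1]->2; indeg[5]->2; indeg[6]->0 | ready=[6, 7] | order so far=[3, 2]
  pop 6: indeg[1]->1 | ready=[7] | order so far=[3, 2, 6]
  pop 7: indeg[0]->1; indeg[1]->0; indeg[4]->0 | ready=[1, 4] | order so far=[3, 2, 6, 7]
  pop 1: no out-edges | ready=[4] | order so far=[3, 2, 6, 7, 1]
  pop 4: indeg[0]->0; indeg[5]->1 | ready=[0] | order so far=[3, 2, 6, 7, 1, 4]
  pop 0: indeg[5]->0 | ready=[5] | order so far=[3, 2, 6, 7, 1, 4, 0]
  pop 5: no out-edges | ready=[] | order so far=[3, 2, 6, 7, 1, 4, 0, 5]
New canonical toposort: [3, 2, 6, 7, 1, 4, 0, 5]
Compare positions:
  Node 0: index 4 -> 6 (moved)
  Node 1: index 5 -> 4 (moved)
  Node 2: index 1 -> 1 (same)
  Node 3: index 0 -> 0 (same)
  Node 4: index 6 -> 5 (moved)
  Node 5: index 7 -> 7 (same)
  Node 6: index 2 -> 2 (same)
  Node 7: index 3 -> 3 (same)
Nodes that changed position: 0 1 4

Answer: 0 1 4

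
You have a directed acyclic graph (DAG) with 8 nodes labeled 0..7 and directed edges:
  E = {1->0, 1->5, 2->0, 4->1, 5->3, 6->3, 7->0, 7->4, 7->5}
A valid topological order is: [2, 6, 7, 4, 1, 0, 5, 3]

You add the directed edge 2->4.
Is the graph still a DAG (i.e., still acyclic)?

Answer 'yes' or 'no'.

Given toposort: [2, 6, 7, 4, 1, 0, 5, 3]
Position of 2: index 0; position of 4: index 3
New edge 2->4: forward
Forward edge: respects the existing order. Still a DAG, same toposort still valid.
Still a DAG? yes

Answer: yes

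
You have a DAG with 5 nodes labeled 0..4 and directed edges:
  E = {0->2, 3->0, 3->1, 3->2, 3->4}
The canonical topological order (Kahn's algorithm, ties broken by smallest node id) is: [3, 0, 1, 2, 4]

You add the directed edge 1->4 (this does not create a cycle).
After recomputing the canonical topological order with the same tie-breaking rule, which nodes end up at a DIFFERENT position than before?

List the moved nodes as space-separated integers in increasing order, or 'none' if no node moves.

Old toposort: [3, 0, 1, 2, 4]
Added edge 1->4
Recompute Kahn (smallest-id tiebreak):
  initial in-degrees: [1, 1, 2, 0, 2]
  ready (indeg=0): [3]
  pop 3: indeg[0]->0; indeg[1]->0; indeg[2]->1; indeg[4]->1 | ready=[0, 1] | order so far=[3]
  pop 0: indeg[2]->0 | ready=[1, 2] | order so far=[3, 0]
  pop 1: indeg[4]->0 | ready=[2, 4] | order so far=[3, 0, 1]
  pop 2: no out-edges | ready=[4] | order so far=[3, 0, 1, 2]
  pop 4: no out-edges | ready=[] | order so far=[3, 0, 1, 2, 4]
New canonical toposort: [3, 0, 1, 2, 4]
Compare positions:
  Node 0: index 1 -> 1 (same)
  Node 1: index 2 -> 2 (same)
  Node 2: index 3 -> 3 (same)
  Node 3: index 0 -> 0 (same)
  Node 4: index 4 -> 4 (same)
Nodes that changed position: none

Answer: none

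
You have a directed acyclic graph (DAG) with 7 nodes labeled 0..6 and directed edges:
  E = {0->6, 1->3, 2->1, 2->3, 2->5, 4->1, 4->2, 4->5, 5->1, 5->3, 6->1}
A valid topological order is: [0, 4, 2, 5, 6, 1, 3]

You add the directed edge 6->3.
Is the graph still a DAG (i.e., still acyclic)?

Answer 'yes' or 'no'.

Given toposort: [0, 4, 2, 5, 6, 1, 3]
Position of 6: index 4; position of 3: index 6
New edge 6->3: forward
Forward edge: respects the existing order. Still a DAG, same toposort still valid.
Still a DAG? yes

Answer: yes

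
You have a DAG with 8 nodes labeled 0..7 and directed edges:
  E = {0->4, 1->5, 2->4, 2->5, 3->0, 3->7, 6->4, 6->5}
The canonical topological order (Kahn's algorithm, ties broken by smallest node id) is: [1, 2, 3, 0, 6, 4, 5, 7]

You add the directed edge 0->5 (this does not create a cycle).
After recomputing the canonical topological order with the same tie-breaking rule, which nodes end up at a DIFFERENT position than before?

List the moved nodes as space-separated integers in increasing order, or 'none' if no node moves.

Old toposort: [1, 2, 3, 0, 6, 4, 5, 7]
Added edge 0->5
Recompute Kahn (smallest-id tiebreak):
  initial in-degrees: [1, 0, 0, 0, 3, 4, 0, 1]
  ready (indeg=0): [1, 2, 3, 6]
  pop 1: indeg[5]->3 | ready=[2, 3, 6] | order so far=[1]
  pop 2: indeg[4]->2; indeg[5]->2 | ready=[3, 6] | order so far=[1, 2]
  pop 3: indeg[0]->0; indeg[7]->0 | ready=[0, 6, 7] | order so far=[1, 2, 3]
  pop 0: indeg[4]->1; indeg[5]->1 | ready=[6, 7] | order so far=[1, 2, 3, 0]
  pop 6: indeg[4]->0; indeg[5]->0 | ready=[4, 5, 7] | order so far=[1, 2, 3, 0, 6]
  pop 4: no out-edges | ready=[5, 7] | order so far=[1, 2, 3, 0, 6, 4]
  pop 5: no out-edges | ready=[7] | order so far=[1, 2, 3, 0, 6, 4, 5]
  pop 7: no out-edges | ready=[] | order so far=[1, 2, 3, 0, 6, 4, 5, 7]
New canonical toposort: [1, 2, 3, 0, 6, 4, 5, 7]
Compare positions:
  Node 0: index 3 -> 3 (same)
  Node 1: index 0 -> 0 (same)
  Node 2: index 1 -> 1 (same)
  Node 3: index 2 -> 2 (same)
  Node 4: index 5 -> 5 (same)
  Node 5: index 6 -> 6 (same)
  Node 6: index 4 -> 4 (same)
  Node 7: index 7 -> 7 (same)
Nodes that changed position: none

Answer: none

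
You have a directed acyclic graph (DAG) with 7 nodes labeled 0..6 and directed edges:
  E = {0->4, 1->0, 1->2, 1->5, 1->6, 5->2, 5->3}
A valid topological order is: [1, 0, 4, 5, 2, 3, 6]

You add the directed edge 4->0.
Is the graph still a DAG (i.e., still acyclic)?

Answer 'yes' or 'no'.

Answer: no

Derivation:
Given toposort: [1, 0, 4, 5, 2, 3, 6]
Position of 4: index 2; position of 0: index 1
New edge 4->0: backward (u after v in old order)
Backward edge: old toposort is now invalid. Check if this creates a cycle.
Does 0 already reach 4? Reachable from 0: [0, 4]. YES -> cycle!
Still a DAG? no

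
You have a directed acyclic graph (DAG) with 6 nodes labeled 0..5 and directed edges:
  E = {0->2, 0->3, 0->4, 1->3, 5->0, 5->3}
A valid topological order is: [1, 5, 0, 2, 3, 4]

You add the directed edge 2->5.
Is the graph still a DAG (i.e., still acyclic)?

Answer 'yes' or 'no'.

Given toposort: [1, 5, 0, 2, 3, 4]
Position of 2: index 3; position of 5: index 1
New edge 2->5: backward (u after v in old order)
Backward edge: old toposort is now invalid. Check if this creates a cycle.
Does 5 already reach 2? Reachable from 5: [0, 2, 3, 4, 5]. YES -> cycle!
Still a DAG? no

Answer: no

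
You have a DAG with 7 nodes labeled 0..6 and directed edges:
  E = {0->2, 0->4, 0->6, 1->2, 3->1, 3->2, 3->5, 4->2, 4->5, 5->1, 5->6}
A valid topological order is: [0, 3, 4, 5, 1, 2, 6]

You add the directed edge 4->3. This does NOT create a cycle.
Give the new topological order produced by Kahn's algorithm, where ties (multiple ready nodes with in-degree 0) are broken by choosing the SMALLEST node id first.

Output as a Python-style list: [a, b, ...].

Old toposort: [0, 3, 4, 5, 1, 2, 6]
Added edge: 4->3
Position of 4 (2) > position of 3 (1). Must reorder: 4 must now come before 3.
Run Kahn's algorithm (break ties by smallest node id):
  initial in-degrees: [0, 2, 4, 1, 1, 2, 2]
  ready (indeg=0): [0]
  pop 0: indeg[2]->3; indeg[4]->0; indeg[6]->1 | ready=[4] | order so far=[0]
  pop 4: indeg[2]->2; indeg[3]->0; indeg[5]->1 | ready=[3] | order so far=[0, 4]
  pop 3: indeg[1]->1; indeg[2]->1; indeg[5]->0 | ready=[5] | order so far=[0, 4, 3]
  pop 5: indeg[1]->0; indeg[6]->0 | ready=[1, 6] | order so far=[0, 4, 3, 5]
  pop 1: indeg[2]->0 | ready=[2, 6] | order so far=[0, 4, 3, 5, 1]
  pop 2: no out-edges | ready=[6] | order so far=[0, 4, 3, 5, 1, 2]
  pop 6: no out-edges | ready=[] | order so far=[0, 4, 3, 5, 1, 2, 6]
  Result: [0, 4, 3, 5, 1, 2, 6]

Answer: [0, 4, 3, 5, 1, 2, 6]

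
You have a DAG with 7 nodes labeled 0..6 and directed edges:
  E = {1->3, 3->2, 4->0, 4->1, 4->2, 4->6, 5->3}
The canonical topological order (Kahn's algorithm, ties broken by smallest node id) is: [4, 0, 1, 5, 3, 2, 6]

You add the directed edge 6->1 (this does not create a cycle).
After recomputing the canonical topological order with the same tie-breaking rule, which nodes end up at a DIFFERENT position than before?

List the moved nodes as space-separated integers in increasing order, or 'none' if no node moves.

Answer: 1 2 3 5 6

Derivation:
Old toposort: [4, 0, 1, 5, 3, 2, 6]
Added edge 6->1
Recompute Kahn (smallest-id tiebreak):
  initial in-degrees: [1, 2, 2, 2, 0, 0, 1]
  ready (indeg=0): [4, 5]
  pop 4: indeg[0]->0; indeg[1]->1; indeg[2]->1; indeg[6]->0 | ready=[0, 5, 6] | order so far=[4]
  pop 0: no out-edges | ready=[5, 6] | order so far=[4, 0]
  pop 5: indeg[3]->1 | ready=[6] | order so far=[4, 0, 5]
  pop 6: indeg[1]->0 | ready=[1] | order so far=[4, 0, 5, 6]
  pop 1: indeg[3]->0 | ready=[3] | order so far=[4, 0, 5, 6, 1]
  pop 3: indeg[2]->0 | ready=[2] | order so far=[4, 0, 5, 6, 1, 3]
  pop 2: no out-edges | ready=[] | order so far=[4, 0, 5, 6, 1, 3, 2]
New canonical toposort: [4, 0, 5, 6, 1, 3, 2]
Compare positions:
  Node 0: index 1 -> 1 (same)
  Node 1: index 2 -> 4 (moved)
  Node 2: index 5 -> 6 (moved)
  Node 3: index 4 -> 5 (moved)
  Node 4: index 0 -> 0 (same)
  Node 5: index 3 -> 2 (moved)
  Node 6: index 6 -> 3 (moved)
Nodes that changed position: 1 2 3 5 6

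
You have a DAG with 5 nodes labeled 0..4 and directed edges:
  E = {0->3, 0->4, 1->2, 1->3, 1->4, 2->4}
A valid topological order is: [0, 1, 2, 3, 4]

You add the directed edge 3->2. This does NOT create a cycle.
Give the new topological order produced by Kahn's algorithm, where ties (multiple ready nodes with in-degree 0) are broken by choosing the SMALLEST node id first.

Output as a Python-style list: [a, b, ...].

Answer: [0, 1, 3, 2, 4]

Derivation:
Old toposort: [0, 1, 2, 3, 4]
Added edge: 3->2
Position of 3 (3) > position of 2 (2). Must reorder: 3 must now come before 2.
Run Kahn's algorithm (break ties by smallest node id):
  initial in-degrees: [0, 0, 2, 2, 3]
  ready (indeg=0): [0, 1]
  pop 0: indeg[3]->1; indeg[4]->2 | ready=[1] | order so far=[0]
  pop 1: indeg[2]->1; indeg[3]->0; indeg[4]->1 | ready=[3] | order so far=[0, 1]
  pop 3: indeg[2]->0 | ready=[2] | order so far=[0, 1, 3]
  pop 2: indeg[4]->0 | ready=[4] | order so far=[0, 1, 3, 2]
  pop 4: no out-edges | ready=[] | order so far=[0, 1, 3, 2, 4]
  Result: [0, 1, 3, 2, 4]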